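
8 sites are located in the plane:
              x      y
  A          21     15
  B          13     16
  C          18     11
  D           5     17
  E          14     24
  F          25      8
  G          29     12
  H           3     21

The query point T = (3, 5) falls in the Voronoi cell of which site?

Since √ is increasing, it suffices to compare squared distances:
|TA|² = (3−21)² + (5−15)² = 324 + 100 = 424
|TB|² = (3−13)² + (5−16)² = 100 + 121 = 221
|TC|² = (3−18)² + (5−11)² = 225 + 36 = 261
|TD|² = (3−5)² + (5−17)² = 4 + 144 = 148
|TE|² = (3−14)² + (5−24)² = 121 + 361 = 482
|TF|² = (3−25)² + (5−8)² = 484 + 9 = 493
|TG|² = (3−29)² + (5−12)² = 676 + 49 = 725
|TH|² = (3−3)² + (5−21)² = 0 + 256 = 256
The smallest is to D, so T lies in the Voronoi region of D.

D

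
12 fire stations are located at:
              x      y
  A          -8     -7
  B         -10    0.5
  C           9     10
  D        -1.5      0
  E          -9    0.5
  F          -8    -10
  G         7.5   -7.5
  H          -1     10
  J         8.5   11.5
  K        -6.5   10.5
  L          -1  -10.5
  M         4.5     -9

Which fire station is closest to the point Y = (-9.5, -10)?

F

Since √ is increasing, it suffices to compare squared distances:
|YA|² = (-9.5−(-8))² + (-10−(-7))² = 2.25 + 9 = 11.25
|YB|² = (-9.5−(-10))² + (-10−0.5)² = 0.25 + 110.25 = 110.5
|YC|² = (-9.5−9)² + (-10−10)² = 342.25 + 400 = 742.25
|YD|² = (-9.5−(-1.5))² + (-10−0)² = 64 + 100 = 164
|YE|² = (-9.5−(-9))² + (-10−0.5)² = 0.25 + 110.25 = 110.5
|YF|² = (-9.5−(-8))² + (-10−(-10))² = 2.25 + 0 = 2.25
|YG|² = (-9.5−7.5)² + (-10−(-7.5))² = 289 + 6.25 = 295.25
|YH|² = (-9.5−(-1))² + (-10−10)² = 72.25 + 400 = 472.25
|YJ|² = (-9.5−8.5)² + (-10−11.5)² = 324 + 462.25 = 786.25
|YK|² = (-9.5−(-6.5))² + (-10−10.5)² = 9 + 420.25 = 429.25
|YL|² = (-9.5−(-1))² + (-10−(-10.5))² = 72.25 + 0.25 = 72.5
|YM|² = (-9.5−4.5)² + (-10−(-9))² = 196 + 1 = 197
The smallest is to F, so Y lies in the Voronoi region of F.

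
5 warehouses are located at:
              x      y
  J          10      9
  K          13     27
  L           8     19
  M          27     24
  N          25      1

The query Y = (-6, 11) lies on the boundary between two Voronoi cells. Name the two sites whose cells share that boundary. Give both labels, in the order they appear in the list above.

Squared distances from Y to each site:
|YJ|² = (-6−10)² + (11−9)² = 256 + 4 = 260
|YK|² = (-6−13)² + (11−27)² = 361 + 256 = 617
|YL|² = (-6−8)² + (11−19)² = 196 + 64 = 260
|YM|² = (-6−27)² + (11−24)² = 1089 + 169 = 1258
|YN|² = (-6−25)² + (11−1)² = 961 + 100 = 1061
Y is equidistant from J and L (both at squared distance 260), and every other site is strictly farther — so Y lies on the J–L Voronoi edge.

J and L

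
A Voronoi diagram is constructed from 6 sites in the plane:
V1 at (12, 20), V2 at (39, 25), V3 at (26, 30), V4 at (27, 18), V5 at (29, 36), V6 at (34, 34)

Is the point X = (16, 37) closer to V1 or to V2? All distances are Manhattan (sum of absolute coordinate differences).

V1

d(X,V1) = |16−12| + |37−20| = 4 + 17 = 21
d(X,V2) = |16−39| + |37−25| = 23 + 12 = 35
21 < 35, so V1 is closer.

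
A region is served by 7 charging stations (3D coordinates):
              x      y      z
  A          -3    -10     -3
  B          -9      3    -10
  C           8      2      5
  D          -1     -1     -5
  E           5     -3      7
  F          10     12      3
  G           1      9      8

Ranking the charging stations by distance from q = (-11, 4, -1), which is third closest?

Squared Euclidean distances:
|qA|² = (-11−(-3))² + (4−(-10))² + (-1−(-3))² = 64 + 196 + 4 = 264
|qB|² = (-11−(-9))² + (4−3)² + (-1−(-10))² = 4 + 1 + 81 = 86
|qC|² = (-11−8)² + (4−2)² + (-1−5)² = 361 + 4 + 36 = 401
|qD|² = (-11−(-1))² + (4−(-1))² + (-1−(-5))² = 100 + 25 + 16 = 141
|qE|² = (-11−5)² + (4−(-3))² + (-1−7)² = 256 + 49 + 64 = 369
|qF|² = (-11−10)² + (4−12)² + (-1−3)² = 441 + 64 + 16 = 521
|qG|² = (-11−1)² + (4−9)² + (-1−8)² = 144 + 25 + 81 = 250
Sorted ascending: B, D, G, A, … — the third-nearest is G.

G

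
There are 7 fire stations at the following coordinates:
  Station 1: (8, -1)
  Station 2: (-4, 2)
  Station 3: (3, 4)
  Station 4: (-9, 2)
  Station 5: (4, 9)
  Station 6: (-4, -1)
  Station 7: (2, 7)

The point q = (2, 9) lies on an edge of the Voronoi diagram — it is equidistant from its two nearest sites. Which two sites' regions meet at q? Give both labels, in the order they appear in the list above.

Squared distances from q to each site:
d²(q, Station 1) = 36 + 100 = 136
d²(q, Station 2) = 36 + 49 = 85
d²(q, Station 3) = 1 + 25 = 26
d²(q, Station 4) = 121 + 49 = 170
d²(q, Station 5) = 4 + 0 = 4
d²(q, Station 6) = 36 + 100 = 136
d²(q, Station 7) = 0 + 4 = 4
q is equidistant from Station 5 and Station 7 (both at squared distance 4), and every other site is strictly farther — so q lies on the Station 5–Station 7 Voronoi edge.

Station 5 and Station 7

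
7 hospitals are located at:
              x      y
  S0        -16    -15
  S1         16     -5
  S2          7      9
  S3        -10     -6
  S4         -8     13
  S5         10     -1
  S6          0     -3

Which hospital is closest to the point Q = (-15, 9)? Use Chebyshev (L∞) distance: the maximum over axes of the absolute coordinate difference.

d(Q,S0) = max(1, 24) = 24
d(Q,S1) = max(31, 14) = 31
d(Q,S2) = max(22, 0) = 22
d(Q,S3) = max(5, 15) = 15
d(Q,S4) = max(7, 4) = 7
d(Q,S5) = max(25, 10) = 25
d(Q,S6) = max(15, 12) = 15
S4 is nearest.

S4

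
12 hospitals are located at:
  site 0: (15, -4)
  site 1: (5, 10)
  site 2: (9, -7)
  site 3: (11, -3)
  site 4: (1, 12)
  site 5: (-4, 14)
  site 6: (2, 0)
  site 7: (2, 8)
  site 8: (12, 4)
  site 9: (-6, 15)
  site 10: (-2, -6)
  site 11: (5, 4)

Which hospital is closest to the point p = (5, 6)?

site 11

Compare squared distances (the ordering matches that of the actual distances):
d²(p, site 0) = (5−15)² + (6−(-4))² = 100 + 100 = 200
d²(p, site 1) = (5−5)² + (6−10)² = 0 + 16 = 16
d²(p, site 2) = (5−9)² + (6−(-7))² = 16 + 169 = 185
d²(p, site 3) = (5−11)² + (6−(-3))² = 36 + 81 = 117
d²(p, site 4) = (5−1)² + (6−12)² = 16 + 36 = 52
d²(p, site 5) = (5−(-4))² + (6−14)² = 81 + 64 = 145
d²(p, site 6) = (5−2)² + (6−0)² = 9 + 36 = 45
d²(p, site 7) = (5−2)² + (6−8)² = 9 + 4 = 13
d²(p, site 8) = (5−12)² + (6−4)² = 49 + 4 = 53
d²(p, site 9) = (5−(-6))² + (6−15)² = 121 + 81 = 202
d²(p, site 10) = (5−(-2))² + (6−(-6))² = 49 + 144 = 193
d²(p, site 11) = (5−5)² + (6−4)² = 0 + 4 = 4
site 11 is nearest.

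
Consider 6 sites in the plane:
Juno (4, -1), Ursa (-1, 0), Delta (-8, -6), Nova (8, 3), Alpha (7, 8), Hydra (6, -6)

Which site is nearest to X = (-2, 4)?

Compare squared distances (the ordering matches that of the actual distances):
d²(X, Juno) = (-2−4)² + (4−(-1))² = 36 + 25 = 61
d²(X, Ursa) = (-2−(-1))² + (4−0)² = 1 + 16 = 17
d²(X, Delta) = (-2−(-8))² + (4−(-6))² = 36 + 100 = 136
d²(X, Nova) = (-2−8)² + (4−3)² = 100 + 1 = 101
d²(X, Alpha) = (-2−7)² + (4−8)² = 81 + 16 = 97
d²(X, Hydra) = (-2−6)² + (4−(-6))² = 64 + 100 = 164
The smallest is to Ursa, so X lies in the Voronoi region of Ursa.

Ursa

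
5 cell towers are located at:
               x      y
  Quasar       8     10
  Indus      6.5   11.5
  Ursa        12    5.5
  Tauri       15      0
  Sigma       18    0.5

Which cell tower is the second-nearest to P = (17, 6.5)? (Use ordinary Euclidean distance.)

Compare squared distances (the ordering matches that of the actual distances):
d²(P, Quasar) = (17−8)² + (6.5−10)² = 81 + 12.25 = 93.25
d²(P, Indus) = (17−6.5)² + (6.5−11.5)² = 110.25 + 25 = 135.25
d²(P, Ursa) = (17−12)² + (6.5−5.5)² = 25 + 1 = 26
d²(P, Tauri) = (17−15)² + (6.5−0)² = 4 + 42.25 = 46.25
d²(P, Sigma) = (17−18)² + (6.5−0.5)² = 1 + 36 = 37
Sorted ascending: Ursa, Sigma, Tauri, … — the second-nearest is Sigma.

Sigma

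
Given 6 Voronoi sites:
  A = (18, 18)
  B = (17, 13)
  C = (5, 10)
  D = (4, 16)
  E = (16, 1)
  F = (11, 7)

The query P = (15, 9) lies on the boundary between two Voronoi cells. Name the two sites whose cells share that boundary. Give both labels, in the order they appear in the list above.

Squared distances from P to each site:
|PA|² = (15−18)² + (9−18)² = 9 + 81 = 90
|PB|² = (15−17)² + (9−13)² = 4 + 16 = 20
|PC|² = (15−5)² + (9−10)² = 100 + 1 = 101
|PD|² = (15−4)² + (9−16)² = 121 + 49 = 170
|PE|² = (15−16)² + (9−1)² = 1 + 64 = 65
|PF|² = (15−11)² + (9−7)² = 16 + 4 = 20
P is equidistant from B and F (both at squared distance 20), and every other site is strictly farther — so P lies on the B–F Voronoi edge.

B and F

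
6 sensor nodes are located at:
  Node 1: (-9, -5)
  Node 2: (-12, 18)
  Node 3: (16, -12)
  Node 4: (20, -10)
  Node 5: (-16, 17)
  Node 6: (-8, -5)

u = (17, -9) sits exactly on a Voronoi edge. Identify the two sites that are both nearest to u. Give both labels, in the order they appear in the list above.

Squared distances from u to each site:
d²(u, Node 1) = (17−(-9))² + (-9−(-5))² = 676 + 16 = 692
d²(u, Node 2) = (17−(-12))² + (-9−18)² = 841 + 729 = 1570
d²(u, Node 3) = (17−16)² + (-9−(-12))² = 1 + 9 = 10
d²(u, Node 4) = (17−20)² + (-9−(-10))² = 9 + 1 = 10
d²(u, Node 5) = (17−(-16))² + (-9−17)² = 1089 + 676 = 1765
d²(u, Node 6) = (17−(-8))² + (-9−(-5))² = 625 + 16 = 641
u is equidistant from Node 3 and Node 4 (both at squared distance 10), and every other site is strictly farther — so u lies on the Node 3–Node 4 Voronoi edge.

Node 3 and Node 4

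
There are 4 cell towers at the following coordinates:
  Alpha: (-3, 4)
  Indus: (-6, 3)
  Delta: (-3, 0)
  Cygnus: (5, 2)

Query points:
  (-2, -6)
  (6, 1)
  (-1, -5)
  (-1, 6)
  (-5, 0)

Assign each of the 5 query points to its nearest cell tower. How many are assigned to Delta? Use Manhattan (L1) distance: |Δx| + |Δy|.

3

(-2, -6) — d to each: Alpha:11, Indus:13, Delta:7, Cygnus:15 → nearest is Delta
(6, 1) — d to each: Alpha:12, Indus:14, Delta:10, Cygnus:2 → nearest is Cygnus
(-1, -5) — d to each: Alpha:11, Indus:13, Delta:7, Cygnus:13 → nearest is Delta
(-1, 6) — d to each: Alpha:4, Indus:8, Delta:8, Cygnus:10 → nearest is Alpha
(-5, 0) — d to each: Alpha:6, Indus:4, Delta:2, Cygnus:12 → nearest is Delta
3 of the 5 points have Delta as nearest.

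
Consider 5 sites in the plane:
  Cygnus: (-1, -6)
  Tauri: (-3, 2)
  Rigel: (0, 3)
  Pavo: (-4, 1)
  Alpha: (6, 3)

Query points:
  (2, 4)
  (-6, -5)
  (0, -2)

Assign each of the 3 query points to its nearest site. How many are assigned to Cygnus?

2

(2, 4) — d² to each: Cygnus:109, Tauri:29, Rigel:5, Pavo:45, Alpha:17 → nearest is Rigel
(-6, -5) — d² to each: Cygnus:26, Tauri:58, Rigel:100, Pavo:40, Alpha:208 → nearest is Cygnus
(0, -2) — d² to each: Cygnus:17, Tauri:25, Rigel:25, Pavo:25, Alpha:61 → nearest is Cygnus
2 of the 3 points have Cygnus as nearest.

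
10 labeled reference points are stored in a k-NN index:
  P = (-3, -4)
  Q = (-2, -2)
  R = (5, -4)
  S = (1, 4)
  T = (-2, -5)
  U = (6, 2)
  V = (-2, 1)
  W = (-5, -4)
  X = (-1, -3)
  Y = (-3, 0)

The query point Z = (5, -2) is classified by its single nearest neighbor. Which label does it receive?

R

Since √ is increasing, it suffices to compare squared distances:
|ZP|² = 64 + 4 = 68
|ZQ|² = 49 + 0 = 49
|ZR|² = 0 + 4 = 4
|ZS|² = 16 + 36 = 52
|ZT|² = 49 + 9 = 58
|ZU|² = 1 + 16 = 17
|ZV|² = 49 + 9 = 58
|ZW|² = 100 + 4 = 104
|ZX|² = 36 + 1 = 37
|ZY|² = 64 + 4 = 68
Minimum is at R.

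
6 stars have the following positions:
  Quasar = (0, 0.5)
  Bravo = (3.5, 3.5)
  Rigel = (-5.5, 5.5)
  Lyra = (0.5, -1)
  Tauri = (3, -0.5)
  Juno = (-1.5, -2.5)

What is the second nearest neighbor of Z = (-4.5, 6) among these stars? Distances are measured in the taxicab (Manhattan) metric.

d(Z, Quasar) = |-4.5−0| + |6−0.5| = 4.5 + 5.5 = 10
d(Z, Bravo) = |-4.5−3.5| + |6−3.5| = 8 + 2.5 = 10.5
d(Z, Rigel) = |-4.5−(-5.5)| + |6−5.5| = 1 + 0.5 = 1.5
d(Z, Lyra) = |-4.5−0.5| + |6−(-1)| = 5 + 7 = 12
d(Z, Tauri) = |-4.5−3| + |6−(-0.5)| = 7.5 + 6.5 = 14
d(Z, Juno) = |-4.5−(-1.5)| + |6−(-2.5)| = 3 + 8.5 = 11.5
Sorted ascending: Rigel, Quasar, Bravo, … — the second-nearest is Quasar.

Quasar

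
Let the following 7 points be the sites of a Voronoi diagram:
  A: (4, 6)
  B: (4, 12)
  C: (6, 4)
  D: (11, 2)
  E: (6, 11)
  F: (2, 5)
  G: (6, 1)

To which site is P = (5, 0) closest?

G

Compare squared distances (the ordering matches that of the actual distances):
|PA|² = (5−4)² + (0−6)² = 1 + 36 = 37
|PB|² = (5−4)² + (0−12)² = 1 + 144 = 145
|PC|² = (5−6)² + (0−4)² = 1 + 16 = 17
|PD|² = (5−11)² + (0−2)² = 36 + 4 = 40
|PE|² = (5−6)² + (0−11)² = 1 + 121 = 122
|PF|² = (5−2)² + (0−5)² = 9 + 25 = 34
|PG|² = (5−6)² + (0−1)² = 1 + 1 = 2
The smallest is to G, so P lies in the Voronoi region of G.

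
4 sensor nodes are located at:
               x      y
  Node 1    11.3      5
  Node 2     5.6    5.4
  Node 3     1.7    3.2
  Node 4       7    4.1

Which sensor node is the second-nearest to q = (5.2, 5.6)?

Since √ is increasing, it suffices to compare squared distances:
d²(q, Node 1) = (5.2−11.3)² + (5.6−5)² = 37.21 + 0.36 = 37.57
d²(q, Node 2) = (5.2−5.6)² + (5.6−5.4)² = 0.16 + 0.04 = 0.2
d²(q, Node 3) = (5.2−1.7)² + (5.6−3.2)² = 12.25 + 5.76 = 18.01
d²(q, Node 4) = (5.2−7)² + (5.6−4.1)² = 3.24 + 2.25 = 5.49
Sorted ascending: Node 2, Node 4, Node 3, … — the second-nearest is Node 4.

Node 4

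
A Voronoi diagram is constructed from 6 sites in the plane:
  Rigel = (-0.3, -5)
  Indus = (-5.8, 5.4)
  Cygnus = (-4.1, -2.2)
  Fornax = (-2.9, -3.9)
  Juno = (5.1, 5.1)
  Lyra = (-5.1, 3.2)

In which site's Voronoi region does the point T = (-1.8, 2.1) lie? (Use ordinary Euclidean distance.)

Compare squared distances (the ordering matches that of the actual distances):
d²(T, Rigel) = 2.25 + 50.41 = 52.66
d²(T, Indus) = 16 + 10.89 = 26.89
d²(T, Cygnus) = 5.29 + 18.49 = 23.78
d²(T, Fornax) = 1.21 + 36 = 37.21
d²(T, Juno) = 47.61 + 9 = 56.61
d²(T, Lyra) = 10.89 + 1.21 = 12.1
Lyra is nearest.

Lyra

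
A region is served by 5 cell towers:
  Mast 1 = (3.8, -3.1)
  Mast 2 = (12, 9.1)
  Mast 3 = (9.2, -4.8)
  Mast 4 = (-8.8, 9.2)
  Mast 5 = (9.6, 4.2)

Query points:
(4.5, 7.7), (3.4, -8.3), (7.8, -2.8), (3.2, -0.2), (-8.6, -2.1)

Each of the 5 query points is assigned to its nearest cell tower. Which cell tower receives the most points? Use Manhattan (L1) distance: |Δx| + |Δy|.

Mast 1

(4.5, 7.7) — d to each: Mast 1:11.5, Mast 2:8.9, Mast 3:17.2, Mast 4:14.8, Mast 5:8.6 → nearest is Mast 5
(3.4, -8.3) — d to each: Mast 1:5.6, Mast 2:26, Mast 3:9.3, Mast 4:29.7, Mast 5:18.7 → nearest is Mast 1
(7.8, -2.8) — d to each: Mast 1:4.3, Mast 2:16.1, Mast 3:3.4, Mast 4:28.6, Mast 5:8.8 → nearest is Mast 3
(3.2, -0.2) — d to each: Mast 1:3.5, Mast 2:18.1, Mast 3:10.6, Mast 4:21.4, Mast 5:10.8 → nearest is Mast 1
(-8.6, -2.1) — d to each: Mast 1:13.4, Mast 2:31.8, Mast 3:20.5, Mast 4:11.5, Mast 5:24.5 → nearest is Mast 4
Tally — Mast 1:2, Mast 3:1, Mast 4:1, Mast 5:1. Mast 1 captures the most (2).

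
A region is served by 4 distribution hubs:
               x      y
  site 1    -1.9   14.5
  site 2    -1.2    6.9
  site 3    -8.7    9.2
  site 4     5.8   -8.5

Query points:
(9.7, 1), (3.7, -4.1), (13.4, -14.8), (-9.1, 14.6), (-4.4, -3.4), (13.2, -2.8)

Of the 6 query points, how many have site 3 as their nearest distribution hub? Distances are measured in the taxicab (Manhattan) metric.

1

(9.7, 1) — d to each: site 1:25.1, site 2:16.8, site 3:26.6, site 4:13.4 → nearest is site 4
(3.7, -4.1) — d to each: site 1:24.2, site 2:15.9, site 3:25.7, site 4:6.5 → nearest is site 4
(13.4, -14.8) — d to each: site 1:44.6, site 2:36.3, site 3:46.1, site 4:13.9 → nearest is site 4
(-9.1, 14.6) — d to each: site 1:7.3, site 2:15.6, site 3:5.8, site 4:38 → nearest is site 3
(-4.4, -3.4) — d to each: site 1:20.4, site 2:13.5, site 3:16.9, site 4:15.3 → nearest is site 2
(13.2, -2.8) — d to each: site 1:32.4, site 2:24.1, site 3:33.9, site 4:13.1 → nearest is site 4
1 of the 6 points has site 3 as nearest.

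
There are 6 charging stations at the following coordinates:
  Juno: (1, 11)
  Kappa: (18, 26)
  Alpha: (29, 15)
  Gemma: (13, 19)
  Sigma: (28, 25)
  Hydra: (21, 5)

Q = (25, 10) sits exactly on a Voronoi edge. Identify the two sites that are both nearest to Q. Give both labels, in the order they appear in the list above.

Alpha and Hydra

Squared distances from Q to each site:
d²(Q, Juno) = (25−1)² + (10−11)² = 576 + 1 = 577
d²(Q, Kappa) = (25−18)² + (10−26)² = 49 + 256 = 305
d²(Q, Alpha) = (25−29)² + (10−15)² = 16 + 25 = 41
d²(Q, Gemma) = (25−13)² + (10−19)² = 144 + 81 = 225
d²(Q, Sigma) = (25−28)² + (10−25)² = 9 + 225 = 234
d²(Q, Hydra) = (25−21)² + (10−5)² = 16 + 25 = 41
Q is equidistant from Alpha and Hydra (both at squared distance 41), and every other site is strictly farther — so Q lies on the Alpha–Hydra Voronoi edge.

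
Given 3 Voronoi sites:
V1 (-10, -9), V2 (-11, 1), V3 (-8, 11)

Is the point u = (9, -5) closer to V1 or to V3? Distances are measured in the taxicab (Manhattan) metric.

d(u,V1) = |9−(-10)| + |-5−(-9)| = 19 + 4 = 23
d(u,V3) = |9−(-8)| + |-5−11| = 17 + 16 = 33
23 < 33, so V1 is closer.

V1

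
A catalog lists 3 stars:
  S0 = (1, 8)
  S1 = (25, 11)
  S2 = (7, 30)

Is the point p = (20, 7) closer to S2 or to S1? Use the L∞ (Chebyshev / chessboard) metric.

d(p,S2) = max(13, 23) = 23
d(p,S1) = max(5, 4) = 5
23 > 5, so S1 is closer.

S1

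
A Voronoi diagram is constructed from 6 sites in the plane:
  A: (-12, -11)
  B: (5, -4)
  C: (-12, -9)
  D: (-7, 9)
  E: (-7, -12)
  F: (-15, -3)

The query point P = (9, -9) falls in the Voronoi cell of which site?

B

Squared Euclidean distances:
|PA|² = (9−(-12))² + (-9−(-11))² = 441 + 4 = 445
|PB|² = (9−5)² + (-9−(-4))² = 16 + 25 = 41
|PC|² = (9−(-12))² + (-9−(-9))² = 441 + 0 = 441
|PD|² = (9−(-7))² + (-9−9)² = 256 + 324 = 580
|PE|² = (9−(-7))² + (-9−(-12))² = 256 + 9 = 265
|PF|² = (9−(-15))² + (-9−(-3))² = 576 + 36 = 612
B is nearest.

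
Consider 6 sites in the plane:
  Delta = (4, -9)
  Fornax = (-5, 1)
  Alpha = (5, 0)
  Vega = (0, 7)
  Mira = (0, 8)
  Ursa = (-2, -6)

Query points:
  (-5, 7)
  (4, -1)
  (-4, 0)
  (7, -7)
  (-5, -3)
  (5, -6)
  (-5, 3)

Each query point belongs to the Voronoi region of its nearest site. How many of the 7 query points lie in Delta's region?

2

(-5, 7) — d² to each: Delta:337, Fornax:36, Alpha:149, Vega:25, Mira:26, Ursa:178 → nearest is Vega
(4, -1) — d² to each: Delta:64, Fornax:85, Alpha:2, Vega:80, Mira:97, Ursa:61 → nearest is Alpha
(-4, 0) — d² to each: Delta:145, Fornax:2, Alpha:81, Vega:65, Mira:80, Ursa:40 → nearest is Fornax
(7, -7) — d² to each: Delta:13, Fornax:208, Alpha:53, Vega:245, Mira:274, Ursa:82 → nearest is Delta
(-5, -3) — d² to each: Delta:117, Fornax:16, Alpha:109, Vega:125, Mira:146, Ursa:18 → nearest is Fornax
(5, -6) — d² to each: Delta:10, Fornax:149, Alpha:36, Vega:194, Mira:221, Ursa:49 → nearest is Delta
(-5, 3) — d² to each: Delta:225, Fornax:4, Alpha:109, Vega:41, Mira:50, Ursa:90 → nearest is Fornax
2 of the 7 points have Delta as nearest.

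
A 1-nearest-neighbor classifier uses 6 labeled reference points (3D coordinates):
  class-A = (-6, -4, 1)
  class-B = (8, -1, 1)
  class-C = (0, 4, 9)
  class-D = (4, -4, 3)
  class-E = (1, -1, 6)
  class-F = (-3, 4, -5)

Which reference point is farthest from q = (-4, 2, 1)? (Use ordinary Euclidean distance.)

Compare squared distances (the ordering matches that of the actual distances):
d²(q, class-A) = (-4−(-6))² + (2−(-4))² + (1−1)² = 4 + 36 + 0 = 40
d²(q, class-B) = (-4−8)² + (2−(-1))² + (1−1)² = 144 + 9 + 0 = 153
d²(q, class-C) = (-4−0)² + (2−4)² + (1−9)² = 16 + 4 + 64 = 84
d²(q, class-D) = (-4−4)² + (2−(-4))² + (1−3)² = 64 + 36 + 4 = 104
d²(q, class-E) = (-4−1)² + (2−(-1))² + (1−6)² = 25 + 9 + 25 = 59
d²(q, class-F) = (-4−(-3))² + (2−4)² + (1−(-5))² = 1 + 4 + 36 = 41
The largest is to class-B.

class-B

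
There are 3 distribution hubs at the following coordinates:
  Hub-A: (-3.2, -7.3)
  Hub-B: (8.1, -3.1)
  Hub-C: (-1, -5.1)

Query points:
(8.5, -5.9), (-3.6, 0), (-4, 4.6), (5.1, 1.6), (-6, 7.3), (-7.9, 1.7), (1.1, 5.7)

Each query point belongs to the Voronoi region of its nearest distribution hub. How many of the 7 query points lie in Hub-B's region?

(8.5, -5.9) — d² to each: Hub-A:138.85, Hub-B:8, Hub-C:90.89 → nearest is Hub-B
(-3.6, 0) — d² to each: Hub-A:53.45, Hub-B:146.5, Hub-C:32.77 → nearest is Hub-C
(-4, 4.6) — d² to each: Hub-A:142.25, Hub-B:205.7, Hub-C:103.09 → nearest is Hub-C
(5.1, 1.6) — d² to each: Hub-A:148.1, Hub-B:31.09, Hub-C:82.1 → nearest is Hub-B
(-6, 7.3) — d² to each: Hub-A:221, Hub-B:306.97, Hub-C:178.76 → nearest is Hub-C
(-7.9, 1.7) — d² to each: Hub-A:103.09, Hub-B:279.04, Hub-C:93.85 → nearest is Hub-C
(1.1, 5.7) — d² to each: Hub-A:187.49, Hub-B:126.44, Hub-C:121.05 → nearest is Hub-C
2 of the 7 points have Hub-B as nearest.

2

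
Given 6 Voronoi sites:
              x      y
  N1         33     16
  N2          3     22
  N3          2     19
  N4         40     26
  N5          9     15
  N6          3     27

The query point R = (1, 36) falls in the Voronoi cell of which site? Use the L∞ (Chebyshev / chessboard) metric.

d(R,N1) = max(32, 20) = 32
d(R,N2) = max(2, 14) = 14
d(R,N3) = max(1, 17) = 17
d(R,N4) = max(39, 10) = 39
d(R,N5) = max(8, 21) = 21
d(R,N6) = max(2, 9) = 9
The smallest is to N6, so R lies in the Voronoi region of N6.

N6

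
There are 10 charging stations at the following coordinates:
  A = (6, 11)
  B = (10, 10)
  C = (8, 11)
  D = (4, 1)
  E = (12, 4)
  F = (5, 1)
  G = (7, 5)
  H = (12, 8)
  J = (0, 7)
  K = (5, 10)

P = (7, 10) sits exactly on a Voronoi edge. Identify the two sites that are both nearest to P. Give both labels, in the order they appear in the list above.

A and C

Squared distances from P to each site:
|PA|² = (7−6)² + (10−11)² = 1 + 1 = 2
|PB|² = (7−10)² + (10−10)² = 9 + 0 = 9
|PC|² = (7−8)² + (10−11)² = 1 + 1 = 2
|PD|² = (7−4)² + (10−1)² = 9 + 81 = 90
|PE|² = (7−12)² + (10−4)² = 25 + 36 = 61
|PF|² = (7−5)² + (10−1)² = 4 + 81 = 85
|PG|² = (7−7)² + (10−5)² = 0 + 25 = 25
|PH|² = (7−12)² + (10−8)² = 25 + 4 = 29
|PJ|² = (7−0)² + (10−7)² = 49 + 9 = 58
|PK|² = (7−5)² + (10−10)² = 4 + 0 = 4
P is equidistant from A and C (both at squared distance 2), and every other site is strictly farther — so P lies on the A–C Voronoi edge.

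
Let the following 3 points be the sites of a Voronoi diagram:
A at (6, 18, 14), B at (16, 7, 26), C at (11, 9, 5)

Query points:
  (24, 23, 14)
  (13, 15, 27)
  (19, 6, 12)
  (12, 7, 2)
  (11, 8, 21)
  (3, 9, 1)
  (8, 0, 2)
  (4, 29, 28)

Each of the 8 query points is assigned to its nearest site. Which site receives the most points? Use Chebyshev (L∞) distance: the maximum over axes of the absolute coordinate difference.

C

(24, 23, 14) — d to each: A:18, B:16, C:14 → nearest is C
(13, 15, 27) — d to each: A:13, B:8, C:22 → nearest is B
(19, 6, 12) — d to each: A:13, B:14, C:8 → nearest is C
(12, 7, 2) — d to each: A:12, B:24, C:3 → nearest is C
(11, 8, 21) — d to each: A:10, B:5, C:16 → nearest is B
(3, 9, 1) — d to each: A:13, B:25, C:8 → nearest is C
(8, 0, 2) — d to each: A:18, B:24, C:9 → nearest is C
(4, 29, 28) — d to each: A:14, B:22, C:23 → nearest is A
Tally — A:1, B:2, C:5. C captures the most (5).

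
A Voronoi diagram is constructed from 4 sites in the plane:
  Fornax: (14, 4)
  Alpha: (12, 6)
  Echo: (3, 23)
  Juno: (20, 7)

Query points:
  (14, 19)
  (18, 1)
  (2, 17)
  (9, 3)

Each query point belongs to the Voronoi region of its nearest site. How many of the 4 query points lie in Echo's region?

(14, 19) — d² to each: Fornax:225, Alpha:173, Echo:137, Juno:180 → nearest is Echo
(18, 1) — d² to each: Fornax:25, Alpha:61, Echo:709, Juno:40 → nearest is Fornax
(2, 17) — d² to each: Fornax:313, Alpha:221, Echo:37, Juno:424 → nearest is Echo
(9, 3) — d² to each: Fornax:26, Alpha:18, Echo:436, Juno:137 → nearest is Alpha
2 of the 4 points have Echo as nearest.

2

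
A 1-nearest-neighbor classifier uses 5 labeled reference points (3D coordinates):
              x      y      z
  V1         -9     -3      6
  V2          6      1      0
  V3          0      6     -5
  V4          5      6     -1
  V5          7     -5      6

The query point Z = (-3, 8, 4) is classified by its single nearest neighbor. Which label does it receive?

V4

Squared Euclidean distances:
|ZV1|² = (-3−(-9))² + (8−(-3))² + (4−6)² = 36 + 121 + 4 = 161
|ZV2|² = (-3−6)² + (8−1)² + (4−0)² = 81 + 49 + 16 = 146
|ZV3|² = (-3−0)² + (8−6)² + (4−(-5))² = 9 + 4 + 81 = 94
|ZV4|² = (-3−5)² + (8−6)² + (4−(-1))² = 64 + 4 + 25 = 93
|ZV5|² = (-3−7)² + (8−(-5))² + (4−6)² = 100 + 169 + 4 = 273
Minimum is at V4.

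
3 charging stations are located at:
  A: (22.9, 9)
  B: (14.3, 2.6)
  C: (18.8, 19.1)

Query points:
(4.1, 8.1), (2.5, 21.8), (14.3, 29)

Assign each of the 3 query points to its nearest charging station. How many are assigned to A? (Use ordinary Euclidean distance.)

0

(4.1, 8.1) — d² to each: A:354.25, B:134.29, C:337.09 → nearest is B
(2.5, 21.8) — d² to each: A:580, B:507.88, C:272.98 → nearest is C
(14.3, 29) — d² to each: A:473.96, B:696.96, C:118.26 → nearest is C
0 of the 3 points have A as nearest.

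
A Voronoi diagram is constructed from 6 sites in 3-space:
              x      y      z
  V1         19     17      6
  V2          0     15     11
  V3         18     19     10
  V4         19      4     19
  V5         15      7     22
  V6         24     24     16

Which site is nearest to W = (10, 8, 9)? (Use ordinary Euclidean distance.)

V2

Since √ is increasing, it suffices to compare squared distances:
|WV1|² = (10−19)² + (8−17)² + (9−6)² = 81 + 81 + 9 = 171
|WV2|² = (10−0)² + (8−15)² + (9−11)² = 100 + 49 + 4 = 153
|WV3|² = (10−18)² + (8−19)² + (9−10)² = 64 + 121 + 1 = 186
|WV4|² = (10−19)² + (8−4)² + (9−19)² = 81 + 16 + 100 = 197
|WV5|² = (10−15)² + (8−7)² + (9−22)² = 25 + 1 + 169 = 195
|WV6|² = (10−24)² + (8−24)² + (9−16)² = 196 + 256 + 49 = 501
Minimum is at V2.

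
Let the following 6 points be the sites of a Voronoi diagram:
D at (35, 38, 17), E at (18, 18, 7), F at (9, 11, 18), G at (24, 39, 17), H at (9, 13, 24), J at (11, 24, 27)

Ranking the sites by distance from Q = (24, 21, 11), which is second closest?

G

Since √ is increasing, it suffices to compare squared distances:
|QD|² = (24−35)² + (21−38)² + (11−17)² = 121 + 289 + 36 = 446
|QE|² = (24−18)² + (21−18)² + (11−7)² = 36 + 9 + 16 = 61
|QF|² = (24−9)² + (21−11)² + (11−18)² = 225 + 100 + 49 = 374
|QG|² = (24−24)² + (21−39)² + (11−17)² = 0 + 324 + 36 = 360
|QH|² = (24−9)² + (21−13)² + (11−24)² = 225 + 64 + 169 = 458
|QJ|² = (24−11)² + (21−24)² + (11−27)² = 169 + 9 + 256 = 434
Sorted ascending: E, G, F, … — the second-nearest is G.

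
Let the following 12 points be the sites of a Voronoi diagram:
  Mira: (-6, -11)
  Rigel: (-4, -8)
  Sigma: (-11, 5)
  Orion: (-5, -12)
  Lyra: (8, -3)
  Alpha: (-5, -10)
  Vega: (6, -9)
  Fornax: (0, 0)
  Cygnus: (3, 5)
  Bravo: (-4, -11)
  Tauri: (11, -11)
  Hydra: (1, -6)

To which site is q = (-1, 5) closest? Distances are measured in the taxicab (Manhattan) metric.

Cygnus

d(q, Mira) = |-1−(-6)| + |5−(-11)| = 5 + 16 = 21
d(q, Rigel) = |-1−(-4)| + |5−(-8)| = 3 + 13 = 16
d(q, Sigma) = |-1−(-11)| + |5−5| = 10 + 0 = 10
d(q, Orion) = |-1−(-5)| + |5−(-12)| = 4 + 17 = 21
d(q, Lyra) = |-1−8| + |5−(-3)| = 9 + 8 = 17
d(q, Alpha) = |-1−(-5)| + |5−(-10)| = 4 + 15 = 19
d(q, Vega) = |-1−6| + |5−(-9)| = 7 + 14 = 21
d(q, Fornax) = |-1−0| + |5−0| = 1 + 5 = 6
d(q, Cygnus) = |-1−3| + |5−5| = 4 + 0 = 4
d(q, Bravo) = |-1−(-4)| + |5−(-11)| = 3 + 16 = 19
d(q, Tauri) = |-1−11| + |5−(-11)| = 12 + 16 = 28
d(q, Hydra) = |-1−1| + |5−(-6)| = 2 + 11 = 13
Minimum is at Cygnus.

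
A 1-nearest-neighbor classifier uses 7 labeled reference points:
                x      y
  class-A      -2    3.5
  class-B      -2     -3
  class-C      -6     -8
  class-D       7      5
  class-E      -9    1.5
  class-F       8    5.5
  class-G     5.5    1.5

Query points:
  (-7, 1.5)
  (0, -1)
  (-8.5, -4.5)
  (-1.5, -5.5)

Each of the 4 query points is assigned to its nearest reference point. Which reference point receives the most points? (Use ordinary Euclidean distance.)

(-7, 1.5) — d² to each: class-A:29, class-B:45.25, class-C:91.25, class-D:208.25, class-E:4, class-F:241, class-G:156.25 → nearest is class-E
(0, -1) — d² to each: class-A:24.25, class-B:8, class-C:85, class-D:85, class-E:87.25, class-F:106.25, class-G:36.5 → nearest is class-B
(-8.5, -4.5) — d² to each: class-A:106.25, class-B:44.5, class-C:18.5, class-D:330.5, class-E:36.25, class-F:372.25, class-G:232 → nearest is class-C
(-1.5, -5.5) — d² to each: class-A:81.25, class-B:6.5, class-C:26.5, class-D:182.5, class-E:105.25, class-F:211.25, class-G:98 → nearest is class-B
Tally — class-B:2, class-C:1, class-E:1. class-B captures the most (2).

class-B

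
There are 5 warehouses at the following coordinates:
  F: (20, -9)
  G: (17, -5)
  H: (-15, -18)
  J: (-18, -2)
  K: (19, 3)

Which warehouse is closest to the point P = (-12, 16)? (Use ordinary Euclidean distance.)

Since √ is increasing, it suffices to compare squared distances:
|PF|² = (-12−20)² + (16−(-9))² = 1024 + 625 = 1649
|PG|² = (-12−17)² + (16−(-5))² = 841 + 441 = 1282
|PH|² = (-12−(-15))² + (16−(-18))² = 9 + 1156 = 1165
|PJ|² = (-12−(-18))² + (16−(-2))² = 36 + 324 = 360
|PK|² = (-12−19)² + (16−3)² = 961 + 169 = 1130
J is nearest.

J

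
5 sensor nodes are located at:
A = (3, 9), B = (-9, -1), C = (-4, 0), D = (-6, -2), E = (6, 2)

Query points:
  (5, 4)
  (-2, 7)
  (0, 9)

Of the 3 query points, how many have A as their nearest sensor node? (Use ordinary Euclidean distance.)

2

(5, 4) — d² to each: A:29, B:221, C:97, D:157, E:5 → nearest is E
(-2, 7) — d² to each: A:29, B:113, C:53, D:97, E:89 → nearest is A
(0, 9) — d² to each: A:9, B:181, C:97, D:157, E:85 → nearest is A
2 of the 3 points have A as nearest.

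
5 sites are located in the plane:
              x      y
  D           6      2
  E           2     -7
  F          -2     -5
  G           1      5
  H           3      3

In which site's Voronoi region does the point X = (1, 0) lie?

Compare squared distances (the ordering matches that of the actual distances):
|XD|² = (1−6)² + (0−2)² = 25 + 4 = 29
|XE|² = (1−2)² + (0−(-7))² = 1 + 49 = 50
|XF|² = (1−(-2))² + (0−(-5))² = 9 + 25 = 34
|XG|² = (1−1)² + (0−5)² = 0 + 25 = 25
|XH|² = (1−3)² + (0−3)² = 4 + 9 = 13
H is nearest.

H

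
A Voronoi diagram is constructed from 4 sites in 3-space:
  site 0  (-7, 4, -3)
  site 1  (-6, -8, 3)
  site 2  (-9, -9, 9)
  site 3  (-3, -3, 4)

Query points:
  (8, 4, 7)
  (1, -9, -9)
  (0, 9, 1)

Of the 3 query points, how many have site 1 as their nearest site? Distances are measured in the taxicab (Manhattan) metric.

1

(8, 4, 7) — d to each: site 0:25, site 1:30, site 2:32, site 3:21 → nearest is site 3
(1, -9, -9) — d to each: site 0:27, site 1:20, site 2:28, site 3:23 → nearest is site 1
(0, 9, 1) — d to each: site 0:16, site 1:25, site 2:35, site 3:18 → nearest is site 0
1 of the 3 points has site 1 as nearest.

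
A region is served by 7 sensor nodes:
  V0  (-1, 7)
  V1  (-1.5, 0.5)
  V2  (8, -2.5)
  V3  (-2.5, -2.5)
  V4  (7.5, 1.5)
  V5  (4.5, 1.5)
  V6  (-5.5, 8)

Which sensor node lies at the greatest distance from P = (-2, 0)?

V2

Squared Euclidean distances:
|PV0|² = (-2−(-1))² + (0−7)² = 1 + 49 = 50
|PV1|² = (-2−(-1.5))² + (0−0.5)² = 0.25 + 0.25 = 0.5
|PV2|² = (-2−8)² + (0−(-2.5))² = 100 + 6.25 = 106.25
|PV3|² = (-2−(-2.5))² + (0−(-2.5))² = 0.25 + 6.25 = 6.5
|PV4|² = (-2−7.5)² + (0−1.5)² = 90.25 + 2.25 = 92.5
|PV5|² = (-2−4.5)² + (0−1.5)² = 42.25 + 2.25 = 44.5
|PV6|² = (-2−(-5.5))² + (0−8)² = 12.25 + 64 = 76.25
The largest is to V2.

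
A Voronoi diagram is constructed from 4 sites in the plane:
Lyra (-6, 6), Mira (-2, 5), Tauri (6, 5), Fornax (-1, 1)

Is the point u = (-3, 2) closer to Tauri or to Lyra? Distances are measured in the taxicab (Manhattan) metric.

d(u, Tauri) = |-3−6| + |2−5| = 9 + 3 = 12
d(u, Lyra) = |-3−(-6)| + |2−6| = 3 + 4 = 7
12 > 7, so Lyra is closer.

Lyra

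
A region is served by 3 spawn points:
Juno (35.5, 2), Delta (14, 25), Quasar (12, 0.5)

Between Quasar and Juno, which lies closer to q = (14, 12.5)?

Quasar

Compare squared distances:
d²(q, Quasar) = (14−12)² + (12.5−0.5)² = 4 + 144 = 148
d²(q, Juno) = (14−35.5)² + (12.5−2)² = 462.25 + 110.25 = 572.5
148 < 572.5, so Quasar is closer.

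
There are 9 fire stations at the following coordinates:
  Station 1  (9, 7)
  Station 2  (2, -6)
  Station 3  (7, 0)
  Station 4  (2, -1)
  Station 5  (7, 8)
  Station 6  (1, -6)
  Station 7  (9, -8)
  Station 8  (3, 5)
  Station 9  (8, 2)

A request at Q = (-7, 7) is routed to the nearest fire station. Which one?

Station 8

Compare squared distances (the ordering matches that of the actual distances):
d²(Q, Station 1) = (-7−9)² + (7−7)² = 256 + 0 = 256
d²(Q, Station 2) = (-7−2)² + (7−(-6))² = 81 + 169 = 250
d²(Q, Station 3) = (-7−7)² + (7−0)² = 196 + 49 = 245
d²(Q, Station 4) = (-7−2)² + (7−(-1))² = 81 + 64 = 145
d²(Q, Station 5) = (-7−7)² + (7−8)² = 196 + 1 = 197
d²(Q, Station 6) = (-7−1)² + (7−(-6))² = 64 + 169 = 233
d²(Q, Station 7) = (-7−9)² + (7−(-8))² = 256 + 225 = 481
d²(Q, Station 8) = (-7−3)² + (7−5)² = 100 + 4 = 104
d²(Q, Station 9) = (-7−8)² + (7−2)² = 225 + 25 = 250
The smallest is to Station 8, so Q lies in the Voronoi region of Station 8.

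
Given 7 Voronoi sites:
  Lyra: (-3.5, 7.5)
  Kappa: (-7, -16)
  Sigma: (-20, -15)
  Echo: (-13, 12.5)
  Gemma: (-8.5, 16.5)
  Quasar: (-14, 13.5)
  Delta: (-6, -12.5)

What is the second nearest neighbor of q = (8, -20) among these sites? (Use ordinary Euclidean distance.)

Compare squared distances (the ordering matches that of the actual distances):
d²(q, Lyra) = (8−(-3.5))² + (-20−7.5)² = 132.25 + 756.25 = 888.5
d²(q, Kappa) = (8−(-7))² + (-20−(-16))² = 225 + 16 = 241
d²(q, Sigma) = (8−(-20))² + (-20−(-15))² = 784 + 25 = 809
d²(q, Echo) = (8−(-13))² + (-20−12.5)² = 441 + 1056.25 = 1497.25
d²(q, Gemma) = (8−(-8.5))² + (-20−16.5)² = 272.25 + 1332.25 = 1604.5
d²(q, Quasar) = (8−(-14))² + (-20−13.5)² = 484 + 1122.25 = 1606.25
d²(q, Delta) = (8−(-6))² + (-20−(-12.5))² = 196 + 56.25 = 252.25
Sorted ascending: Kappa, Delta, Sigma, … — the second-nearest is Delta.

Delta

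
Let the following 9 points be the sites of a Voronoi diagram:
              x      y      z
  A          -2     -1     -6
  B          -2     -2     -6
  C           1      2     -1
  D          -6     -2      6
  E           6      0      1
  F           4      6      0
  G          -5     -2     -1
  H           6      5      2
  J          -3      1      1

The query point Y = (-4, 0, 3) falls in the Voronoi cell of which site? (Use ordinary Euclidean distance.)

J

Compare squared distances (the ordering matches that of the actual distances):
|YA|² = (-4−(-2))² + (0−(-1))² + (3−(-6))² = 4 + 1 + 81 = 86
|YB|² = (-4−(-2))² + (0−(-2))² + (3−(-6))² = 4 + 4 + 81 = 89
|YC|² = (-4−1)² + (0−2)² + (3−(-1))² = 25 + 4 + 16 = 45
|YD|² = (-4−(-6))² + (0−(-2))² + (3−6)² = 4 + 4 + 9 = 17
|YE|² = (-4−6)² + (0−0)² + (3−1)² = 100 + 0 + 4 = 104
|YF|² = (-4−4)² + (0−6)² + (3−0)² = 64 + 36 + 9 = 109
|YG|² = (-4−(-5))² + (0−(-2))² + (3−(-1))² = 1 + 4 + 16 = 21
|YH|² = (-4−6)² + (0−5)² + (3−2)² = 100 + 25 + 1 = 126
|YJ|² = (-4−(-3))² + (0−1)² + (3−1)² = 1 + 1 + 4 = 6
J is nearest.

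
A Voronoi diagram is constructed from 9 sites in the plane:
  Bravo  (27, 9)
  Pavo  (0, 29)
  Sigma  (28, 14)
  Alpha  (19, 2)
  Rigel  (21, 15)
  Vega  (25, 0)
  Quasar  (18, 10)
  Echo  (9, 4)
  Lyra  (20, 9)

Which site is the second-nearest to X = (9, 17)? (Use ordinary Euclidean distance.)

Rigel

Since √ is increasing, it suffices to compare squared distances:
d²(X, Bravo) = 324 + 64 = 388
d²(X, Pavo) = 81 + 144 = 225
d²(X, Sigma) = 361 + 9 = 370
d²(X, Alpha) = 100 + 225 = 325
d²(X, Rigel) = 144 + 4 = 148
d²(X, Vega) = 256 + 289 = 545
d²(X, Quasar) = 81 + 49 = 130
d²(X, Echo) = 0 + 169 = 169
d²(X, Lyra) = 121 + 64 = 185
Sorted ascending: Quasar, Rigel, Echo, … — the second-nearest is Rigel.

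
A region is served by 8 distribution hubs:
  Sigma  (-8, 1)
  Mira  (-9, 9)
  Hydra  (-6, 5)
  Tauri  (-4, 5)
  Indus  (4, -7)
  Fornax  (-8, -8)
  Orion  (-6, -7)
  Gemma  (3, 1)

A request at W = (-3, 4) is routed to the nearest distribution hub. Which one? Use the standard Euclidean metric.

Squared Euclidean distances:
d²(W, Sigma) = (-3−(-8))² + (4−1)² = 25 + 9 = 34
d²(W, Mira) = (-3−(-9))² + (4−9)² = 36 + 25 = 61
d²(W, Hydra) = (-3−(-6))² + (4−5)² = 9 + 1 = 10
d²(W, Tauri) = (-3−(-4))² + (4−5)² = 1 + 1 = 2
d²(W, Indus) = (-3−4)² + (4−(-7))² = 49 + 121 = 170
d²(W, Fornax) = (-3−(-8))² + (4−(-8))² = 25 + 144 = 169
d²(W, Orion) = (-3−(-6))² + (4−(-7))² = 9 + 121 = 130
d²(W, Gemma) = (-3−3)² + (4−1)² = 36 + 9 = 45
Minimum is at Tauri.

Tauri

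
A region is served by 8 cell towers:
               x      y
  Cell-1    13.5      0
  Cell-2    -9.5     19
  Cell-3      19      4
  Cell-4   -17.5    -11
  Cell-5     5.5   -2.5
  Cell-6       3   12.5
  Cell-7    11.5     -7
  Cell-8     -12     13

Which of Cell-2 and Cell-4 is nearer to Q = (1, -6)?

Cell-4

Compare squared distances:
d²(Q, Cell-2) = (1−(-9.5))² + (-6−19)² = 110.25 + 625 = 735.25
d²(Q, Cell-4) = (1−(-17.5))² + (-6−(-11))² = 342.25 + 25 = 367.25
735.25 > 367.25, so Cell-4 is closer.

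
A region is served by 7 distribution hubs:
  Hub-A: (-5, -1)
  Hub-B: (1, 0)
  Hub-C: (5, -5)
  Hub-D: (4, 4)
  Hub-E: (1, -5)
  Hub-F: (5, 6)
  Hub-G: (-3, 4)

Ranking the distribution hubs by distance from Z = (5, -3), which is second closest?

Squared Euclidean distances:
d²(Z, Hub-A) = (5−(-5))² + (-3−(-1))² = 100 + 4 = 104
d²(Z, Hub-B) = (5−1)² + (-3−0)² = 16 + 9 = 25
d²(Z, Hub-C) = (5−5)² + (-3−(-5))² = 0 + 4 = 4
d²(Z, Hub-D) = (5−4)² + (-3−4)² = 1 + 49 = 50
d²(Z, Hub-E) = (5−1)² + (-3−(-5))² = 16 + 4 = 20
d²(Z, Hub-F) = (5−5)² + (-3−6)² = 0 + 81 = 81
d²(Z, Hub-G) = (5−(-3))² + (-3−4)² = 64 + 49 = 113
Sorted ascending: Hub-C, Hub-E, Hub-B, … — the second-nearest is Hub-E.

Hub-E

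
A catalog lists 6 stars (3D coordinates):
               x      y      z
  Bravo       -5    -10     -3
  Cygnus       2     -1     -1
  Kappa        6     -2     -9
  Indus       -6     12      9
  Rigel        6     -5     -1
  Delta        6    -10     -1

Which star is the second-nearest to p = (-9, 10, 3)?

Cygnus

Compare squared distances (the ordering matches that of the actual distances):
d²(p, Bravo) = (-9−(-5))² + (10−(-10))² + (3−(-3))² = 16 + 400 + 36 = 452
d²(p, Cygnus) = (-9−2)² + (10−(-1))² + (3−(-1))² = 121 + 121 + 16 = 258
d²(p, Kappa) = (-9−6)² + (10−(-2))² + (3−(-9))² = 225 + 144 + 144 = 513
d²(p, Indus) = (-9−(-6))² + (10−12)² + (3−9)² = 9 + 4 + 36 = 49
d²(p, Rigel) = (-9−6)² + (10−(-5))² + (3−(-1))² = 225 + 225 + 16 = 466
d²(p, Delta) = (-9−6)² + (10−(-10))² + (3−(-1))² = 225 + 400 + 16 = 641
Sorted ascending: Indus, Cygnus, Bravo, … — the second-nearest is Cygnus.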